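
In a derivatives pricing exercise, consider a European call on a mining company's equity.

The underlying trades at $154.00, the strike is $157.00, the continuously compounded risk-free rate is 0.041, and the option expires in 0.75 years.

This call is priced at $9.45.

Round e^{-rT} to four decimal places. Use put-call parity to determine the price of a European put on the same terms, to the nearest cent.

$7.69

e^(−rT) = e^(−0.041·0.75) = 0.9697
Put-call parity: C − P = S − K·e^(−rT) = 154 − 157·0.9697 = 154 − 152.2429 = 1.7571
P = C − (C − P) = 9.45 − (1.7571) = 7.6929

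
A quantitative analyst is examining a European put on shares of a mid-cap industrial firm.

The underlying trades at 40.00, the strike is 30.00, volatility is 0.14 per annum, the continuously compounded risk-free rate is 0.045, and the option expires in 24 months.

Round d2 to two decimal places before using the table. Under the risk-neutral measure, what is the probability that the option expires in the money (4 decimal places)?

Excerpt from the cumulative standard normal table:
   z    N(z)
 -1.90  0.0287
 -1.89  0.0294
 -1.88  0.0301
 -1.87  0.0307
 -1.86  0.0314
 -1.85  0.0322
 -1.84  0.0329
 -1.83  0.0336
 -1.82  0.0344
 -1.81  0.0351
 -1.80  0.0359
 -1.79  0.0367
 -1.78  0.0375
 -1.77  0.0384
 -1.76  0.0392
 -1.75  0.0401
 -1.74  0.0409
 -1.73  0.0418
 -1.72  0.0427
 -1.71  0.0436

0.0351

σ√T = 0.14·√2 = 0.1980
ln(S/K) + (r + σ²/2)T = ln(40/30) + (0.045 + 0.14²/2)·2 = 0.2877 + 0.1096 = 0.3973
d₁ = 0.3973 / 0.1980 = 2.0066 which rounds to 2.01
d₂ = d₁ − σ√T = 2.0066 − 0.1980 = 1.8086 which rounds to 1.81
Risk-neutral Pr[S_T < K] = N(−d₂) = N(-1.81) = 0.0351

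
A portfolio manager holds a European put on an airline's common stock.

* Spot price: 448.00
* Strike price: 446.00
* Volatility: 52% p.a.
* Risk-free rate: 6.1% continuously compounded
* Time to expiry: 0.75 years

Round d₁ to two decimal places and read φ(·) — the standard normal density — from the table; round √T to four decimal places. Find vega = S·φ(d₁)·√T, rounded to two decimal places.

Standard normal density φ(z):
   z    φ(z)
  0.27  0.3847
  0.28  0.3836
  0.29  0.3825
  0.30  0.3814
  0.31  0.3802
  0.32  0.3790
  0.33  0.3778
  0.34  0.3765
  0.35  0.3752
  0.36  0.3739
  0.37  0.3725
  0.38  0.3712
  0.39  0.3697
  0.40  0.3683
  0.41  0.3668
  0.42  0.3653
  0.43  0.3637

σ√T = 0.52 × 0.8660 = 0.4503
d₁ = [ln(448/446) + (0.061 + 0.52²/2)·0.75] / 0.4503 = [0.0045 + 0.1472] / 0.4503 = 0.3367 ⇒ 0.34
√T = √0.75 = 0.8660
φ(d₁) = φ(0.34) = 0.3765
vega = S·φ(d₁)·√T = 448·0.3765·0.8660 = 146.0700

146.07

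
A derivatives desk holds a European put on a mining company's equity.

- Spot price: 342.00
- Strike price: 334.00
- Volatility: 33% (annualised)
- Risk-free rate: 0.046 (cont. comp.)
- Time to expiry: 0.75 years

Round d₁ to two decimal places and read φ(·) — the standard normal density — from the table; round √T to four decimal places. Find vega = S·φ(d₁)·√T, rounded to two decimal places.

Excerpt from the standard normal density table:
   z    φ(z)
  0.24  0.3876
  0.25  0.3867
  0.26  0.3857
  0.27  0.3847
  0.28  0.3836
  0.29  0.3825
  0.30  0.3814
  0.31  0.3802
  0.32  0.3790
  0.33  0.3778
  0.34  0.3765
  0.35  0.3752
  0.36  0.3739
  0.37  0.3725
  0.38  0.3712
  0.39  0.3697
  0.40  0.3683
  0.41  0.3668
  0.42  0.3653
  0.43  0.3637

σ√T = 0.33·√0.75 = 0.2858
ln(S/K) + (r + σ²/2)T = ln(342/334) + (0.046 + 0.33²/2)·0.75 = 0.0237 + 0.0753 = 0.0990
d₁ = 0.0990 / 0.2858 = 0.3464 → 0.35
√T = √0.75 = 0.8660
φ(d₁) = φ(0.35) = 0.3752
vega = S·φ(d₁)·√T = 342·0.3752·0.8660 = 111.1237

111.12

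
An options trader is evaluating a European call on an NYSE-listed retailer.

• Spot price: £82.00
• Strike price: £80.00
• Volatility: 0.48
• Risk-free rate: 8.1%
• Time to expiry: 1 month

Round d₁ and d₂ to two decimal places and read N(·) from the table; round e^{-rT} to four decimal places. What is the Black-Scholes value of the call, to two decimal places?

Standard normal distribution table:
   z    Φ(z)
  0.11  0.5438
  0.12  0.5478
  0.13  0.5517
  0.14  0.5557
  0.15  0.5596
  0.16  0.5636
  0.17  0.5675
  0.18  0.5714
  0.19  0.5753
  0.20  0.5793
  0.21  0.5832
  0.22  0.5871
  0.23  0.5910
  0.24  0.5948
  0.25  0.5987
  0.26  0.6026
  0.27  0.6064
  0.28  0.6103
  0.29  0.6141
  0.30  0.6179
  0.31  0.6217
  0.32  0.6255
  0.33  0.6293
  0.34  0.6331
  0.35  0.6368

σ√T = 0.48 × 0.2887 = 0.1386
d₁ = [ln(82/80) + (0.081 + 0.48²/2)·0.08333] / 0.1386 = [0.0247 + 0.0163] / 0.1386 = 0.2962 → 0.30
d₂ = d₁ − σ√T = 0.2962 − 0.1386 = 0.1576 → 0.16
exp(−rT) = exp(−0.081·0.08333) = 0.9933
N(d₁) = N(0.30) = 0.6179;  N(d₂) = N(0.16) = 0.5636
C = 82·0.6179 − 80·0.9933·0.5636 = 50.6678 − 44.7859 = 5.8819

£5.88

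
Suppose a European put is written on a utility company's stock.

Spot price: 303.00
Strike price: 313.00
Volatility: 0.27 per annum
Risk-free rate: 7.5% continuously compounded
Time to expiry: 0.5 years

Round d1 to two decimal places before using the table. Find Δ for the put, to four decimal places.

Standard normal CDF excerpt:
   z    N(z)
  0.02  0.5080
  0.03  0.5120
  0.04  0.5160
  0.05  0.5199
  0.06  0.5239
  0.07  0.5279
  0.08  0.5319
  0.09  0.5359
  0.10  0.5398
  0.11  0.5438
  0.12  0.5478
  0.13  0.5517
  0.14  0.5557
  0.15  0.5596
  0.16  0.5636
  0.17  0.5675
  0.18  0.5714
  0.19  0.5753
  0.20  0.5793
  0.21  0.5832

-0.4522

σ√T = 0.27 × 0.7071 = 0.1909
d₁ = [ln(303/313) + (0.075 + ½·0.27²)·0.5] / (σ√T) = (-0.0325 + 0.0557) / 0.1909 = 0.1218 → 0.12
N(d₁) = N(0.12) = 0.5478
Δ_put = N(d₁) − 1 = 0.5478 − 1 = -0.4522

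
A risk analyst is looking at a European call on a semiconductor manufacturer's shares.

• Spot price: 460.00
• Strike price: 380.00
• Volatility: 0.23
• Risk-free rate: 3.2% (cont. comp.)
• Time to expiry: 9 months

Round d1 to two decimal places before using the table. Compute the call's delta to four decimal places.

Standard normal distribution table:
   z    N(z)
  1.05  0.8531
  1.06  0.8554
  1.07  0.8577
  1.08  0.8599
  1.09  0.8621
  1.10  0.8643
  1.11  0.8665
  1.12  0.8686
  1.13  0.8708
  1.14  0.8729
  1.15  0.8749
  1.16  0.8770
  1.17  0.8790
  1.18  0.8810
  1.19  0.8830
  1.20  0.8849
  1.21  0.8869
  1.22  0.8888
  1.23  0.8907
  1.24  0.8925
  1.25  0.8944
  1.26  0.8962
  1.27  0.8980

0.8810

σ√T = 0.23 × 0.8660 = 0.1992
d₁ = [ln(460/380) + (0.032 + 0.23²/2)·0.75] / 0.1992 = [0.1911 + 0.0438] / 0.1992 = 1.1793 ⇒ 1.18
N(d₁) = N(1.18) = 0.8810
Δ_call = N(d₁) = 0.8810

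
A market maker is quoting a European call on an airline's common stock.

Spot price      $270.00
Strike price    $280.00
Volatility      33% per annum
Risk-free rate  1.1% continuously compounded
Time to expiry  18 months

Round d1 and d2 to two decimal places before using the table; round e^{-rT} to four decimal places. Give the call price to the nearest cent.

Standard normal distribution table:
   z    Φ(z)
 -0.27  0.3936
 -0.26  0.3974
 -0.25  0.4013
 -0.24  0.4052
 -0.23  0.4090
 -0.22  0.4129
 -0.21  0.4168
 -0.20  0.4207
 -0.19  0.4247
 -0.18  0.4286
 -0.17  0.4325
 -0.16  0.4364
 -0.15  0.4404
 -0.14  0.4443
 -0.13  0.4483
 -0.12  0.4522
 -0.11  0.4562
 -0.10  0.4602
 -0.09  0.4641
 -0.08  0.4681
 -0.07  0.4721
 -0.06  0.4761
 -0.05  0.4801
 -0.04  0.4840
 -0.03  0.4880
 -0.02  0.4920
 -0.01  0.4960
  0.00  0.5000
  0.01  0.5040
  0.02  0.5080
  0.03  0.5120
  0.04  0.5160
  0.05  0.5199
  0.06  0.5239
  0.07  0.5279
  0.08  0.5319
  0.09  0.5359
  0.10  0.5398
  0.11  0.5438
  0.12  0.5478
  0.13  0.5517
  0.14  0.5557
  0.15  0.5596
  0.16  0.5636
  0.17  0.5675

$40.57

σ√T = 0.33 × 1.2247 = 0.4042
ln(S/K) + (r + σ²/2)T = ln(270/280) + (0.011 + 0.33²/2)·1.5 = -0.0364 + 0.0982 = 0.0618
d₁ = 0.0618 / 0.4042 = 0.1529 which rounds to 0.15
d₂ = d₁ − σ√T = 0.1529 − 0.4042 = -0.2512 which rounds to -0.25
exp(−rT) = exp(−0.011·1.5) = 0.9836
N(d₁) = N(0.15) = 0.5596;  N(d₂) = N(-0.25) = 0.4013
C = 270·0.5596 − 280·0.9836·0.4013 = 151.0920 − 110.5212 = 40.5708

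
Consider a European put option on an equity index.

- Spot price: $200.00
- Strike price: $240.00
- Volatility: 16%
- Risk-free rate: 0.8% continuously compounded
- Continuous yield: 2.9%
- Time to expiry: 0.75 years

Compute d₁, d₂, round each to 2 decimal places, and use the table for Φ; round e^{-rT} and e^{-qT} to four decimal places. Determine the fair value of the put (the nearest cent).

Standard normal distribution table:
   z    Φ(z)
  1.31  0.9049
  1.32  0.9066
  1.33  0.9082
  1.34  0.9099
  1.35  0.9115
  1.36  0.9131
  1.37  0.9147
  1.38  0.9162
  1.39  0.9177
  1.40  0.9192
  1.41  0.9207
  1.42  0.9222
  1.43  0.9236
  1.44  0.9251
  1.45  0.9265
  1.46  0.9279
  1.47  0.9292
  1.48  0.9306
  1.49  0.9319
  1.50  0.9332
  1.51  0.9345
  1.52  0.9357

$43.93

σ√T = 0.16·√0.75 = 0.1386
d₁ = [ln(200/240) + (0.008 − 0.029 + ½·0.16²)·0.75] / (σ√T) = (-0.1823 − 0.0062) / 0.1386 = -1.3602 → -1.36
d₂ = -1.3602 − 0.1386 = -1.4987 → -1.50
e^(−qT) = e^(−0.029·0.75) = 0.9785;  e^(−rT) = e^(−0.008·0.75) = 0.9940
P = 240·0.9940·N(1.50) − 200·0.9785·N(1.36) = 240·0.9940·0.9332 − 200·0.9785·0.9131 = 222.6242 − 178.6937 = 43.9305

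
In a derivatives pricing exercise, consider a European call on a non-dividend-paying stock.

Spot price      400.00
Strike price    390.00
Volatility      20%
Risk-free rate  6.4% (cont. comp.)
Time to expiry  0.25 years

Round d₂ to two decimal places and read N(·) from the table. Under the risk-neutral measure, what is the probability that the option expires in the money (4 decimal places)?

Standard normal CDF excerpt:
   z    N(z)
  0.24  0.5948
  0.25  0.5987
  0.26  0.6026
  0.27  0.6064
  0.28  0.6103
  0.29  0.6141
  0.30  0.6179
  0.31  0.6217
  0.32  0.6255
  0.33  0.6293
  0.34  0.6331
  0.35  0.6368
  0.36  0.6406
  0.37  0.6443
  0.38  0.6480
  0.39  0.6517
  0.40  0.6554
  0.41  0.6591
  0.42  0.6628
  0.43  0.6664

σ√T = 0.2·√0.25 = 0.1000
d₁ = [ln(400/390) + (0.064 + 0.2²/2)·0.25] / 0.1000 = [0.0253 + 0.0210] / 0.1000 = 0.4632 ⇒ 0.46
d₂ = d₁ − σ√T = 0.4632 − 0.1000 = 0.3632 ⇒ 0.36
Pr(exercise) under Q = N(d₂) = 0.6406

0.6406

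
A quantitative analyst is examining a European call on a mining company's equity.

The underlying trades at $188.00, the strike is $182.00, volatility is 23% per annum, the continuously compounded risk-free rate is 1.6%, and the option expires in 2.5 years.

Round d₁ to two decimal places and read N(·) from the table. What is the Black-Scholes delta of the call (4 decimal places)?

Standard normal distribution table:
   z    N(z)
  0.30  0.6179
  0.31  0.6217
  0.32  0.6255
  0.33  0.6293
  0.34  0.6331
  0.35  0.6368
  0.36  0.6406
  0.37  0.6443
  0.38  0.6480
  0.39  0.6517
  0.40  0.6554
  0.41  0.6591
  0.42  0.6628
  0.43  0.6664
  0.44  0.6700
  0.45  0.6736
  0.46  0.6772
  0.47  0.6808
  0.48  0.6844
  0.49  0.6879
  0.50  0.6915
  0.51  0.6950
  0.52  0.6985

σ√T = 0.23 × 1.5811 = 0.3637
d₁ = [ln(188/182) + (0.016 + 0.23²/2)·2.5] / 0.3637 = [0.0324 + 0.1061] / 0.3637 = 0.3810 which rounds to 0.38
N(d₁) = N(0.38) = 0.6480
Δ_call = N(d₁) = 0.6480

0.6480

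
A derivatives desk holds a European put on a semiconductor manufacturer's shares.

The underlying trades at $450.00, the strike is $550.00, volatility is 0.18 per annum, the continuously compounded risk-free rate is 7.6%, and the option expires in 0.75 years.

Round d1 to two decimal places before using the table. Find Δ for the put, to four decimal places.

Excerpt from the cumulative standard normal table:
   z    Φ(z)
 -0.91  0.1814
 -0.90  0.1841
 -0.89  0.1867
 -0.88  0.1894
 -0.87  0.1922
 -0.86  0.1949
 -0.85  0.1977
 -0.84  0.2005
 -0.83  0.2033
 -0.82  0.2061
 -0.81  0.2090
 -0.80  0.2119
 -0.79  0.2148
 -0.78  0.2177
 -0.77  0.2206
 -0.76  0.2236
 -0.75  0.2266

σ√T = 0.18·√0.75 = 0.1559
ln(S/K) + (r + σ²/2)T = ln(450/550) + (0.076 + 0.18²/2)·0.75 = -0.2007 + 0.0692 = -0.1315
d₁ = -0.1315 / 0.1559 = -0.8437 ⇒ -0.84
N(d₁) = N(-0.84) = 0.2005
Δ_put = N(d₁) − 1 = 0.2005 − 1 = -0.7995

-0.7995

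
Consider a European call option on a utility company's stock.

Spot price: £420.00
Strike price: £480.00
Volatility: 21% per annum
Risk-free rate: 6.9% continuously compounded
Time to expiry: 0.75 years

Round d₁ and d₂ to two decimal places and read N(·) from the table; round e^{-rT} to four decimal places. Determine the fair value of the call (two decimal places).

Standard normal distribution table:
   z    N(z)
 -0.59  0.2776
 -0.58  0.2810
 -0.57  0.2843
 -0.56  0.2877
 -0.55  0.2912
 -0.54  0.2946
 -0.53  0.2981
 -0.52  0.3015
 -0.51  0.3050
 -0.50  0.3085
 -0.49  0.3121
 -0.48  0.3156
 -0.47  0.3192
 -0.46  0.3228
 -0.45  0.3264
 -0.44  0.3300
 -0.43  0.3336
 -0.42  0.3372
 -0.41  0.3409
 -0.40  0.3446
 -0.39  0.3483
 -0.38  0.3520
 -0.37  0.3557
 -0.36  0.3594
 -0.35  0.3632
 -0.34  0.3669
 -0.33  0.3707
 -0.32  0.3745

£16.67

σ√T = 0.21·√0.75 = 0.1819
d₁ = [ln(420/480) + (0.069 + ½·0.21²)·0.75] / (σ√T) = (-0.1335 + 0.0683) / 0.1819 = -0.3587 ⇒ -0.36
d₂ = -0.3587 − 0.1819 = -0.5406 ⇒ -0.54
e^(−rT) = e^(−0.069·0.75) = 0.9496
N(d₁) = N(-0.36) = 0.3594;  N(d₂) = N(-0.54) = 0.2946
C = 420·0.3594 − 480·0.9496·0.2946 = 150.9480 − 134.2810 = 16.6670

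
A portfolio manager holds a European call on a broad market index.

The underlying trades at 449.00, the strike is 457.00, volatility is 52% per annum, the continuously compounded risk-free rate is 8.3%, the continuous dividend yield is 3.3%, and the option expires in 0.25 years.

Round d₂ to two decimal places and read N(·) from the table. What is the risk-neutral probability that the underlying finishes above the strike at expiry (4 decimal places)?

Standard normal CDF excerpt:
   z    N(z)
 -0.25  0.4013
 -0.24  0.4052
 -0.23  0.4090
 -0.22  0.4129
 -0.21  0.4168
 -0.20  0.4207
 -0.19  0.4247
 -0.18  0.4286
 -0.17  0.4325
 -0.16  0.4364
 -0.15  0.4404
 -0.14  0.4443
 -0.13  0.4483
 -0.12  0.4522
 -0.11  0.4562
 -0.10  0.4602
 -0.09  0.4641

σ√T = 0.52 × 0.5000 = 0.2600
d₁ = [ln(449/457) + (0.083 − 0.033 + 0.52²/2)·0.25] / 0.2600 = [-0.0177 + 0.0463] / 0.2600 = 0.1102 which rounds to 0.11
d₂ = d₁ − σ√T = 0.1102 − 0.2600 = -0.1498 which rounds to -0.15
Risk-neutral Pr[S_T > K] = N(d₂) = N(-0.15) = 0.4404

0.4404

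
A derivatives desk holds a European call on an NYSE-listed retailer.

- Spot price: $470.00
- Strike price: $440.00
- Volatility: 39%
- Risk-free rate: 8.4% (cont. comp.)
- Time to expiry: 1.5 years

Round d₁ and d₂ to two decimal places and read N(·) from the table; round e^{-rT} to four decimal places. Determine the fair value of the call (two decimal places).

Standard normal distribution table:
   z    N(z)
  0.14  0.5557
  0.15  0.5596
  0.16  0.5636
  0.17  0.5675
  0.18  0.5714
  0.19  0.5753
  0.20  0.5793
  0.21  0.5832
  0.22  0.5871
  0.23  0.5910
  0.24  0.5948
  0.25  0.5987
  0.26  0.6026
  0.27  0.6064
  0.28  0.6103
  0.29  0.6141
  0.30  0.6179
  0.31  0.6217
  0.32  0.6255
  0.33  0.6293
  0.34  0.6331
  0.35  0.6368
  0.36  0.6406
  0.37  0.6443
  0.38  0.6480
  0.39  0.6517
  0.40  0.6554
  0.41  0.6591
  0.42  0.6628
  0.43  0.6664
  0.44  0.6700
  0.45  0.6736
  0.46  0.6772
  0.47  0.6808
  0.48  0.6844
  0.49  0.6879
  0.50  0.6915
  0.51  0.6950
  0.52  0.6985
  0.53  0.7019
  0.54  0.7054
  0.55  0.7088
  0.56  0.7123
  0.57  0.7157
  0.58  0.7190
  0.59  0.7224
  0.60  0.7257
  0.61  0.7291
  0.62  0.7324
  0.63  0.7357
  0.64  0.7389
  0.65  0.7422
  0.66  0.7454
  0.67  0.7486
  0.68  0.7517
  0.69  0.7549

σ√T = 0.39·√1.5 = 0.4777
d₁ = [ln(470/440) + (0.084 + ½·0.39²)·1.5] / (σ√T) = (0.0660 + 0.2401) / 0.4777 = 0.6407 → 0.64
d₂ = 0.6407 − 0.4777 = 0.1631 → 0.16
exp(−rT) = exp(−0.084·1.5) = 0.8816
N(d₁) = N(0.64) = 0.7389;  N(d₂) = N(0.16) = 0.5636
C = 470·0.7389 − 440·0.8816·0.5636 = 347.2830 − 218.6227 = 128.6603

$128.66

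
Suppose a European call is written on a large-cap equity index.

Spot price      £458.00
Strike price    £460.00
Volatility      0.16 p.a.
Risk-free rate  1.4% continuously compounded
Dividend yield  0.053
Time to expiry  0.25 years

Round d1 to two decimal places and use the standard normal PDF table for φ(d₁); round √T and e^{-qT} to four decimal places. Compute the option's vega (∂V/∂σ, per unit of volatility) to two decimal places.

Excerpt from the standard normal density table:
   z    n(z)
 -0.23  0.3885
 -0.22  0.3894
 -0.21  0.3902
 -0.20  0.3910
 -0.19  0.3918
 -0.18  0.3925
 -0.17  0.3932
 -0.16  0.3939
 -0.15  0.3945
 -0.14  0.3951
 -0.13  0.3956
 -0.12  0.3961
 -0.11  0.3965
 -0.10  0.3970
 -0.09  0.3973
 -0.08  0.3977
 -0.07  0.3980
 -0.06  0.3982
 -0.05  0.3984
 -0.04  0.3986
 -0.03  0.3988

T = 0.25;  σ√T = 0.0800
d₁ = [ln(458/460) + (0.014 − 0.053 + 0.16²/2)·0.25] / 0.0800 = [-0.0044 − 0.0066] / 0.0800 = -0.1363 which rounds to -0.14
√T = √0.25 = 0.5000
φ(d₁) = φ(-0.14) = 0.3951
e^(−qT) = e^(−0.053·0.25) = 0.9868
vega = S·e^(−qT)·φ(d₁)·√T = 458·0.9868·0.3951·0.5000 = 89.2836

89.28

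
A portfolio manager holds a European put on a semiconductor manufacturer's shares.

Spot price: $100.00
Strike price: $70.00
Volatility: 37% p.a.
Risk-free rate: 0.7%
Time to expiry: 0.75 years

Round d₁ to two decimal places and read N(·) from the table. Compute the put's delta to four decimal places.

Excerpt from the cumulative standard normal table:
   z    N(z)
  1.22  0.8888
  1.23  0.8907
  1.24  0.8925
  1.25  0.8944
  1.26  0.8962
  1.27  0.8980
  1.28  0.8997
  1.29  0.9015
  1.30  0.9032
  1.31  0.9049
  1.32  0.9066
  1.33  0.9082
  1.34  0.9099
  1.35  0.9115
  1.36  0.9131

σ√T = 0.37 × 0.8660 = 0.3204
d₁ = [ln(100/70) + (0.007 + 0.37²/2)·0.75] / 0.3204 = [0.3567 + 0.0566] / 0.3204 = 1.2897 ≈ 1.29
N(d₁) = N(1.29) = 0.9015
Δ_put = N(d₁) − 1 = 0.9015 − 1 = -0.0985

-0.0985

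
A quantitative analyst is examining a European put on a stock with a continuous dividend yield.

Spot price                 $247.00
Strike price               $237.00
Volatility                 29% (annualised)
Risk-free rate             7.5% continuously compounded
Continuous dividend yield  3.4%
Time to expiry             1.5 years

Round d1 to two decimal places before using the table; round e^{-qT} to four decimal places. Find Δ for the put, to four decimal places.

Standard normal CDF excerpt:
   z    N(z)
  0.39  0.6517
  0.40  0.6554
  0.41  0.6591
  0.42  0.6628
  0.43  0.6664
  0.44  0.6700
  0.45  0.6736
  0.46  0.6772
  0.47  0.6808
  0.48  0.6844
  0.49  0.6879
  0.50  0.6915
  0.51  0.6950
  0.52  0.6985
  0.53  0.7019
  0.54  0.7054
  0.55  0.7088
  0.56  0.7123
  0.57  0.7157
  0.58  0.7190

-0.3033

σ√T = 0.29 × 1.2247 = 0.3552
ln(S/K) + (r − q + σ²/2)T = ln(247/237) + (0.075 − 0.034 + 0.29²/2)·1.5 = 0.0413 + 0.1246 = 0.1659
d₁ = 0.1659 / 0.3552 = 0.4671 → 0.47
N(d₁) = N(0.47) = 0.6808
Δ_put = e^(−qT)·(N(d₁) − 1) = 0.9503·(0.6808 − 1) = -0.3033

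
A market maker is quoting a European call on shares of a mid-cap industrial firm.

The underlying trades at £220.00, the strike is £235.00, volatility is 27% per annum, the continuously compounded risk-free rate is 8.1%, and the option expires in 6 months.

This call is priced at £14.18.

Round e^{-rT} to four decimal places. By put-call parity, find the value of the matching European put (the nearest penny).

£19.85

exp(−rT) = exp(−0.081·0.5) = 0.9603
Put-call parity: C − P = S − K·e^(−rT) = 220 − 235·0.9603 = 220 − 225.6705 = -5.6705
P = C − (C − P) = 14.18 − (-5.6705) = 19.8505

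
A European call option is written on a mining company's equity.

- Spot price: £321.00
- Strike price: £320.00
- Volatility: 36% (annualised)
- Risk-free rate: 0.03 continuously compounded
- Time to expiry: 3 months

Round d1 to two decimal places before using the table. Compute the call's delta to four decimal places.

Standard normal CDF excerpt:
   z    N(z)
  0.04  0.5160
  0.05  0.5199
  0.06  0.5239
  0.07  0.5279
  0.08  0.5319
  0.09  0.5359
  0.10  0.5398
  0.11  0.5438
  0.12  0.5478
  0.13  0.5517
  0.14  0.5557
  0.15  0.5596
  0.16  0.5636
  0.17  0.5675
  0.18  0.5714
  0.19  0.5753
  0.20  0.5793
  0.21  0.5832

T = 0.25;  σ√T = 0.1800
d₁ = [ln(321/320) + (0.03 + 0.36²/2)·0.25] / 0.1800 = [0.0031 + 0.0237] / 0.1800 = 0.1490 which rounds to 0.15
N(d₁) = N(0.15) = 0.5596
Δ_call = N(d₁) = 0.5596

0.5596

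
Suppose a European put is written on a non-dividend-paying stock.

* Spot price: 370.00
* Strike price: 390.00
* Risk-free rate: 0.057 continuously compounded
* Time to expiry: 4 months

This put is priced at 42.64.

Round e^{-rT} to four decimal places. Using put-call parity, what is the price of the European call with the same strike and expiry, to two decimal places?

29.97

e^(−rT) = e^(−0.057·0.3333) = 0.9812
Put-call parity: C − P = S − K·e^(−rT) = 370 − 390·0.9812 = 370 − 382.6680 = -12.6680
C = P + (C − P) = 42.64 + (-12.6680) = 29.9720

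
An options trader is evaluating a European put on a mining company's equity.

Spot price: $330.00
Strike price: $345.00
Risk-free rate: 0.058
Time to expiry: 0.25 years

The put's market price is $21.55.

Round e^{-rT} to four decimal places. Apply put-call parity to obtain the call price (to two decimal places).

$11.52

exp(−rT) = exp(−0.058·0.25) = 0.9856
Put-call parity: C − P = S − K·e^(−rT) = 330 − 345·0.9856 = 330 − 340.0320 = -10.0320
C = P + (C − P) = 21.55 + (-10.0320) = 11.5180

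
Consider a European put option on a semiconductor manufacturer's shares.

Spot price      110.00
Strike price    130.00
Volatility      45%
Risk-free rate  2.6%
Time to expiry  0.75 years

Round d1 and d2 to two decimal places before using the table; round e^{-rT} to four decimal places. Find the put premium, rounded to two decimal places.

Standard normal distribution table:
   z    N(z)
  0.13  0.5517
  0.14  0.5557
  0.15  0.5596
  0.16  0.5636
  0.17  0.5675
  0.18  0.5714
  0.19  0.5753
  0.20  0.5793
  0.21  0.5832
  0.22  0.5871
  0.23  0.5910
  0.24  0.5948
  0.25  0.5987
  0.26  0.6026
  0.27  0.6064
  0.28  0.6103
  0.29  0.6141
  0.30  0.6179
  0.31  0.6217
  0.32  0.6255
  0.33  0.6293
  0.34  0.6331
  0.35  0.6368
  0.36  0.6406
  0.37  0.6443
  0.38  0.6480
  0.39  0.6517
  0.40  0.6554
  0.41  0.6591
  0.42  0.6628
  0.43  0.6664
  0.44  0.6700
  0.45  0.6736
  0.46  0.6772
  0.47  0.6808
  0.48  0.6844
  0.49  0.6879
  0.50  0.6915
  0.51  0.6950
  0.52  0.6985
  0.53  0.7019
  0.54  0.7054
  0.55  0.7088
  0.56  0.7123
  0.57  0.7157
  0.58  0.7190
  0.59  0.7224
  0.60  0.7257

σ√T = 0.45·√0.75 = 0.3897
d₁ = [ln(110/130) + (0.026 + ½·0.45²)·0.75] / (σ√T) = (-0.1671 + 0.0954) / 0.3897 = -0.1838 → -0.18
d₂ = -0.1838 − 0.3897 = -0.5735 → -0.57
e^(−rT) = e^(−0.026·0.75) = 0.9807
P = 130·0.9807·N(0.57) − 110·N(0.18) = 130·0.9807·0.7157 − 110·0.5714 = 91.2453 − 62.8540 = 28.3913

28.39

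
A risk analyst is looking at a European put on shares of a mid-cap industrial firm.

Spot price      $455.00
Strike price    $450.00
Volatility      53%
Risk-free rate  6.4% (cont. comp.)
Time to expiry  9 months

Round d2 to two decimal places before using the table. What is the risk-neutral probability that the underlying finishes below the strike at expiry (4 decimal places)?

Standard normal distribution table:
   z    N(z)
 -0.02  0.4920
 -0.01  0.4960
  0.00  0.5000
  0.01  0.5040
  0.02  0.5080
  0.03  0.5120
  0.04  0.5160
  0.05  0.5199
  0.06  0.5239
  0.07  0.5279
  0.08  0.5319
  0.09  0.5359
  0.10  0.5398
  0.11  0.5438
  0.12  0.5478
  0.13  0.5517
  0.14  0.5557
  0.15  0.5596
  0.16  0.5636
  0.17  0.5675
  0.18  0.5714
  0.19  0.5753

σ√T = 0.53 × 0.8660 = 0.4590
d₁ = [ln(455/450) + (0.064 + 0.53²/2)·0.75] / 0.4590 = [0.0110 + 0.1533] / 0.4590 = 0.3581 ⇒ 0.36
d₂ = d₁ − σ√T = 0.3581 − 0.4590 = -0.1008 ⇒ -0.10
Pr(exercise) under Q = N(−d₂) = N(0.10) = 0.5398

0.5398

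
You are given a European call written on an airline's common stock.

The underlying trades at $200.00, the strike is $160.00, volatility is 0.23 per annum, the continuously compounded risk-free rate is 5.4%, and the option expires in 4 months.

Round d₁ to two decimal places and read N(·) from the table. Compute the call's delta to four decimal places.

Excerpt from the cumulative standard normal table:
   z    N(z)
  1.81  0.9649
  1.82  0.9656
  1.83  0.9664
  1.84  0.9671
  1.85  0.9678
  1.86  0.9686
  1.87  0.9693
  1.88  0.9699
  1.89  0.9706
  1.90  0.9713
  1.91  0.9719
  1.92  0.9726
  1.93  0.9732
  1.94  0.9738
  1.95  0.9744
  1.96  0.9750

σ√T = 0.23 × 0.5774 = 0.1328
d₁ = [ln(200/160) + (0.054 + 0.23²/2)·0.3333] / 0.1328 = [0.2231 + 0.0268] / 0.1328 = 1.8824 which rounds to 1.88
N(d₁) = N(1.88) = 0.9699
Δ_call = N(d₁) = 0.9699

0.9699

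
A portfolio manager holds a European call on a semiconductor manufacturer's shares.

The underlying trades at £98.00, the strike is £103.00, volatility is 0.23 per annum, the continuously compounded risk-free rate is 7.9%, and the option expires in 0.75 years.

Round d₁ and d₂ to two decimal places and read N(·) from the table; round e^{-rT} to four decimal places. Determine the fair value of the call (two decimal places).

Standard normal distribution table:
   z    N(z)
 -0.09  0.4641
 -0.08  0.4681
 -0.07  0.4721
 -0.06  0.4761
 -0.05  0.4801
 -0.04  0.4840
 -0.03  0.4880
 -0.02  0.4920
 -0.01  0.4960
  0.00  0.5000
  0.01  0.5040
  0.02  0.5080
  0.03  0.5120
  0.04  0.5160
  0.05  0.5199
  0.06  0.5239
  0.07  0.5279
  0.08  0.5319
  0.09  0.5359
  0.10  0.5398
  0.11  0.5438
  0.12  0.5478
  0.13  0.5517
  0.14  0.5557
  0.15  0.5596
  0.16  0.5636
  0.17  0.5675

£8.23

σ√T = 0.23 × 0.8660 = 0.1992
d₁ = [ln(98/103) + (0.079 + ½·0.23²)·0.75] / (σ√T) = (-0.0498 + 0.0791) / 0.1992 = 0.1472 ⇒ 0.15
d₂ = 0.1472 − 0.1992 = -0.0520 ⇒ -0.05
e^(−rT) = e^(−0.079·0.75) = 0.9425
C = 98·N(0.15) − 103·0.9425·N(-0.05) = 98·0.5596 − 103·0.9425·0.4801 = 54.8408 − 46.6069 = 8.2339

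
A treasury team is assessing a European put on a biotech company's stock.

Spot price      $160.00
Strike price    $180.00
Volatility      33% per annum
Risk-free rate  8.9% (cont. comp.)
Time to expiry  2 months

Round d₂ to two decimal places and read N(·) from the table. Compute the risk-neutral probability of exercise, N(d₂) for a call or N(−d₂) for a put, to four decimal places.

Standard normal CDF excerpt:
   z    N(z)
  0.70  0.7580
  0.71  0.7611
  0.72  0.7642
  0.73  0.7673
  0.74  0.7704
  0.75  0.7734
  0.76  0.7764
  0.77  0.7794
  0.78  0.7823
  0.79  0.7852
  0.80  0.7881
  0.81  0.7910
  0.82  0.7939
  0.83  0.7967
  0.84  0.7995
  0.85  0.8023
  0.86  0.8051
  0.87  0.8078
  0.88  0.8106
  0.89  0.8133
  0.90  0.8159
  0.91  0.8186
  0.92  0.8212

σ√T = 0.33·√0.1667 = 0.1347
d₁ = [ln(160/180) + (0.089 + 0.33²/2)·0.1667] / 0.1347 = [-0.1178 + 0.0239] / 0.1347 = -0.6968 ≈ -0.70
d₂ = d₁ − σ√T = -0.6968 − 0.1347 = -0.8315 ≈ -0.83
Risk-neutral Pr[S_T < K] = N(−d₂) = N(0.83) = 0.7967

0.7967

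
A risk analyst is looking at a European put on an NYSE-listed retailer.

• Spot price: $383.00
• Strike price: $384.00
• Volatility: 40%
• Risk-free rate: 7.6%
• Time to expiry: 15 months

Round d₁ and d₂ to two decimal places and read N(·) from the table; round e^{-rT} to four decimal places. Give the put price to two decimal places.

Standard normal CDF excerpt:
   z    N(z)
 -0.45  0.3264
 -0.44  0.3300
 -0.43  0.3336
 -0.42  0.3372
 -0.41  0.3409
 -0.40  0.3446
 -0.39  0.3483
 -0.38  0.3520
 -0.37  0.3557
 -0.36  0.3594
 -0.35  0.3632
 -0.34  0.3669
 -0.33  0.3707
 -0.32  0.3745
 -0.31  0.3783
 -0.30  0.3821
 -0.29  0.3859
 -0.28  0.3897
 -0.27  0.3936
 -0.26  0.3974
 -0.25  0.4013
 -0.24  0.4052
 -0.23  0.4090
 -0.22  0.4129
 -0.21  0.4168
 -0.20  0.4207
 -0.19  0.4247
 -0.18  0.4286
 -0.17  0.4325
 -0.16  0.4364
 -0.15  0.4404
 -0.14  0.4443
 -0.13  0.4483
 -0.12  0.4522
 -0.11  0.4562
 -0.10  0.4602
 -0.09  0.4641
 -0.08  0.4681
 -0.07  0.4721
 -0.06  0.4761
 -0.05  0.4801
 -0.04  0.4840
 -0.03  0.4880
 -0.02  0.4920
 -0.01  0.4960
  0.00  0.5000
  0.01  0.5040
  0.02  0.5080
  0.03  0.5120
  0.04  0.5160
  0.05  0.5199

σ√T = 0.4 × 1.1180 = 0.4472
d₁ = [ln(383/384) + (0.076 + ½·0.4²)·1.25] / (σ√T) = (-0.0026 + 0.1950) / 0.4472 = 0.4302 ≈ 0.43
d₂ = 0.4302 − 0.4472 = -0.0170 ≈ -0.02
e^(−rT) = e^(−0.076·1.25) = 0.9094
N(−d₂) = N(0.02) = 0.5080;  N(−d₁) = N(-0.43) = 0.3336
P = 384·0.9094·0.5080 − 383·0.3336 = 177.3985 − 127.7688 = 49.6297

$49.63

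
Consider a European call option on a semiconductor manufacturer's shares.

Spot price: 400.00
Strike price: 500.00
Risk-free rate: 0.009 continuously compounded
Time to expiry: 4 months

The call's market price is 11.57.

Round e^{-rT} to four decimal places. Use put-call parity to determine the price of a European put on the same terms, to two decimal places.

110.07

exp(−rT) = exp(−0.009·0.3333) = 0.9970
Put-call parity: C − P = S − K·e^(−rT) = 400 − 500·0.9970 = 400 − 498.5000 = -98.5000
P = C − (C − P) = 11.57 − (-98.5000) = 110.0700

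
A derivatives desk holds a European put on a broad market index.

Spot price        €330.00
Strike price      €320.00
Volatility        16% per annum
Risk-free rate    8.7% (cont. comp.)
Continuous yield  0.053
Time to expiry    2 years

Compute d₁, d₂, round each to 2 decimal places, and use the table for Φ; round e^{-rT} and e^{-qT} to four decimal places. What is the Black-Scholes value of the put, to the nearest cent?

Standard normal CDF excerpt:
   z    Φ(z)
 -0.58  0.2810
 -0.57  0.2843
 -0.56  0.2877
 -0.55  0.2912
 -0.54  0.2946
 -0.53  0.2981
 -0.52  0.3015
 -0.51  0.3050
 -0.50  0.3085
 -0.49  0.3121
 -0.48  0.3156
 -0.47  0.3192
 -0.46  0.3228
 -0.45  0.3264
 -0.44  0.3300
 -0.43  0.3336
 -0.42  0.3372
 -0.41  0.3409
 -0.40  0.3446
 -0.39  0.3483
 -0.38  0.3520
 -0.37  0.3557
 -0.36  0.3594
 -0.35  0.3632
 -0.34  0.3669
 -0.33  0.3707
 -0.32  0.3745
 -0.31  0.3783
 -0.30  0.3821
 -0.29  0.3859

€14.27

T = 2;  σ√T = 0.2263
ln(S/K) + (r − q + σ²/2)T = ln(330/320) + (0.087 − 0.053 + 0.16²/2)·2 = 0.0308 + 0.0936 = 0.1244
d₁ = 0.1244 / 0.2263 = 0.5497 ⇒ 0.55
d₂ = d₁ − σ√T = 0.5497 − 0.2263 = 0.3234 ⇒ 0.32
e^(−qT) = e^(−0.053·2) = 0.8994;  e^(−rT) = e^(−0.087·2) = 0.8403
N(−d₂) = N(-0.32) = 0.3745;  N(−d₁) = N(-0.55) = 0.2912
P = 320·0.8403·0.3745 − 330·0.8994·0.2912 = 100.7016 − 86.4287 = 14.2728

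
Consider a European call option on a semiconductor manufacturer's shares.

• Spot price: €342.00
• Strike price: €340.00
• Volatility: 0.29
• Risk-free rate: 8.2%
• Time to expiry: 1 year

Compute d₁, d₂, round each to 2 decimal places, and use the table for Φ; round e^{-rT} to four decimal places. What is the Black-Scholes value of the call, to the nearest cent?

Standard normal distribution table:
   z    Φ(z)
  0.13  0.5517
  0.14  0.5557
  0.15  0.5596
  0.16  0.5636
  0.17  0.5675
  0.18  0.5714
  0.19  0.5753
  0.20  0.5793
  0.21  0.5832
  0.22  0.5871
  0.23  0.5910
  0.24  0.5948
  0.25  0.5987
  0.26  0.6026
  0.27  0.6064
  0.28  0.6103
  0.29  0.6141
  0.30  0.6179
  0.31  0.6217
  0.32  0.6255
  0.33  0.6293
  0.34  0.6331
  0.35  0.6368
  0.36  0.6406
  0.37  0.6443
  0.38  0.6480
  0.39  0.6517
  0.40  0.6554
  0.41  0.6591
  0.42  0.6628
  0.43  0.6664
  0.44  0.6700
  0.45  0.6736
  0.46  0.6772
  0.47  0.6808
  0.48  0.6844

€53.83

σ√T = 0.29 × 1.0000 = 0.2900
d₁ = [ln(342/340) + (0.082 + 0.29²/2)·1] / 0.2900 = [0.0059 + 0.1240] / 0.2900 = 0.4480 → 0.45
d₂ = d₁ − σ√T = 0.4480 − 0.2900 = 0.1580 → 0.16
exp(−rT) = exp(−0.082·1) = 0.9213
N(d₁) = N(0.45) = 0.6736;  N(d₂) = N(0.16) = 0.5636
C = 342·0.6736 − 340·0.9213·0.5636 = 230.3712 − 176.5432 = 53.8280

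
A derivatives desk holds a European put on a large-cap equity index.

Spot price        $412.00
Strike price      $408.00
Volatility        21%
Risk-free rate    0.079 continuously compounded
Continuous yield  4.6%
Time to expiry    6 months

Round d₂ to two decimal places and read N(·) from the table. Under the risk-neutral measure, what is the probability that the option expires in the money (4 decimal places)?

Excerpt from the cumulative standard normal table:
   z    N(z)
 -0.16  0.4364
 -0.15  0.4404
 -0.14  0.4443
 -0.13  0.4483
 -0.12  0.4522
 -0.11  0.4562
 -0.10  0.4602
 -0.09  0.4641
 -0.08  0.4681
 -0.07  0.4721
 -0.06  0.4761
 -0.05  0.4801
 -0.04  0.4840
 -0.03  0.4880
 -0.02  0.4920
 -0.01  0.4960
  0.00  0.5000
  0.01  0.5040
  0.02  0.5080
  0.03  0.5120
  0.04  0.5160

0.4602

T = 0.5;  σ√T = 0.1485
d₁ = [ln(412/408) + (0.079 − 0.046 + 0.21²/2)·0.5] / 0.1485 = [0.0098 + 0.0275] / 0.1485 = 0.2511 which rounds to 0.25
d₂ = d₁ − σ√T = 0.2511 − 0.1485 = 0.1026 which rounds to 0.10
Pr(exercise) under Q = N(−d₂) = N(-0.10) = 0.4602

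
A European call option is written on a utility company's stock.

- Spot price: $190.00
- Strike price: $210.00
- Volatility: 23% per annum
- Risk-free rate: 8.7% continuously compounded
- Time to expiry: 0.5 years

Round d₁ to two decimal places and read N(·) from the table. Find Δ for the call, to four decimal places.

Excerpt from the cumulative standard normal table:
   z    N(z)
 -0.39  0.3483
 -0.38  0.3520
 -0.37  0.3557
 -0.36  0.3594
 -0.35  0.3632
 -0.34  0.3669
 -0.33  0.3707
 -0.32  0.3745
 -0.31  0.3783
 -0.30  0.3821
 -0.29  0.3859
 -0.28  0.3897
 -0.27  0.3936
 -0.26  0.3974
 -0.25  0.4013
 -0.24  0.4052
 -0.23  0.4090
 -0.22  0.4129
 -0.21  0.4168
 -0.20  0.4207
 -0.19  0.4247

0.3936

T = 0.5;  σ√T = 0.1626
d₁ = [ln(190/210) + (0.087 + 0.23²/2)·0.5] / 0.1626 = [-0.1001 + 0.0567] / 0.1626 = -0.2666 ≈ -0.27
N(d₁) = N(-0.27) = 0.3936
Δ_call = N(d₁) = 0.3936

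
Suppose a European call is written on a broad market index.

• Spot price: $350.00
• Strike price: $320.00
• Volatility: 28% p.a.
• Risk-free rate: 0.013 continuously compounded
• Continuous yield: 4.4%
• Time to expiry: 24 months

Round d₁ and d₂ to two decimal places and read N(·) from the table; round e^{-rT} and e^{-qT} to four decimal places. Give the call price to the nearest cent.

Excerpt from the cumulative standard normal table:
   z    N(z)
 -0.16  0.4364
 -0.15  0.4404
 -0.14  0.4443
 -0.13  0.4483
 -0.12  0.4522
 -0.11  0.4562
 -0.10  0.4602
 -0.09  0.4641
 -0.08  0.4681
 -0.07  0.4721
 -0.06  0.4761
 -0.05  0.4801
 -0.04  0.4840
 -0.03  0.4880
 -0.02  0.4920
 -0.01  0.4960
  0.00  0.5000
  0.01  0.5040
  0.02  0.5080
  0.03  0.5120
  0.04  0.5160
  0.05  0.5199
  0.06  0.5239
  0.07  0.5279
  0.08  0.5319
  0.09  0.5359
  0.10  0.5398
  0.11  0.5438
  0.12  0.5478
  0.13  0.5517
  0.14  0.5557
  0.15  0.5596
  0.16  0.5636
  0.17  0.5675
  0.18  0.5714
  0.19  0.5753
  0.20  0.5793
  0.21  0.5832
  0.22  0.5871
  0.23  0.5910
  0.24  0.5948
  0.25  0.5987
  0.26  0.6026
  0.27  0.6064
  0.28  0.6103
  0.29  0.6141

σ√T = 0.28·√2 = 0.3960
d₁ = [ln(350/320) + (0.013 − 0.044 + 0.28²/2)·2] / 0.3960 = [0.0896 + 0.0164] / 0.3960 = 0.2677 which rounds to 0.27
d₂ = d₁ − σ√T = 0.2677 − 0.3960 = -0.1283 which rounds to -0.13
e^(−qT) = e^(−0.044·2) = 0.9158;  e^(−rT) = e^(−0.013·2) = 0.9743
N(d₁) = N(0.27) = 0.6064;  N(d₂) = N(-0.13) = 0.4483
C = 350·0.9158·0.6064 − 320·0.9743·0.4483 = 194.3694 − 139.7692 = 54.6002

$54.60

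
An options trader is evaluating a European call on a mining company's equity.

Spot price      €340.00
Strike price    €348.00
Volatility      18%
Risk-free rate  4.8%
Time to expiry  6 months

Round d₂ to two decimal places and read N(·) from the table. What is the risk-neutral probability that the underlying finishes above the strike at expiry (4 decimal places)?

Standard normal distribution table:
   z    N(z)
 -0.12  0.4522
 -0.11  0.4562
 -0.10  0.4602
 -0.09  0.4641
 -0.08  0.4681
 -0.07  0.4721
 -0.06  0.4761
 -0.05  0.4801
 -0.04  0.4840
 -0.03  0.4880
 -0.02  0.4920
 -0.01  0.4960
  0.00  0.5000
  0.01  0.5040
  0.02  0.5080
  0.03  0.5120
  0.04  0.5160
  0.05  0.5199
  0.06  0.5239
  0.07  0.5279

σ√T = 0.18 × 0.7071 = 0.1273
d₁ = [ln(340/348) + (0.048 + ½·0.18²)·0.5] / (σ√T) = (-0.0233 + 0.0321) / 0.1273 = 0.0695 ≈ 0.07
d₂ = 0.0695 − 0.1273 = -0.0578 ≈ -0.06
Risk-neutral Pr[S_T > K] = N(d₂) = N(-0.06) = 0.4761

0.4761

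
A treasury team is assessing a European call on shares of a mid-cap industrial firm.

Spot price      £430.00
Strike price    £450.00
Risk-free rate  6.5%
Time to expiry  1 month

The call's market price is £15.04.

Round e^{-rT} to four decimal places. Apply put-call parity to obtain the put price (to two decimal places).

e^(−rT) = e^(−0.065·0.08333) = 0.9946
Put-call parity: C − P = S − K·e^(−rT) = 430 − 450·0.9946 = 430 − 447.5700 = -17.5700
P = C − (C − P) = 15.04 − (-17.5700) = 32.6100

£32.61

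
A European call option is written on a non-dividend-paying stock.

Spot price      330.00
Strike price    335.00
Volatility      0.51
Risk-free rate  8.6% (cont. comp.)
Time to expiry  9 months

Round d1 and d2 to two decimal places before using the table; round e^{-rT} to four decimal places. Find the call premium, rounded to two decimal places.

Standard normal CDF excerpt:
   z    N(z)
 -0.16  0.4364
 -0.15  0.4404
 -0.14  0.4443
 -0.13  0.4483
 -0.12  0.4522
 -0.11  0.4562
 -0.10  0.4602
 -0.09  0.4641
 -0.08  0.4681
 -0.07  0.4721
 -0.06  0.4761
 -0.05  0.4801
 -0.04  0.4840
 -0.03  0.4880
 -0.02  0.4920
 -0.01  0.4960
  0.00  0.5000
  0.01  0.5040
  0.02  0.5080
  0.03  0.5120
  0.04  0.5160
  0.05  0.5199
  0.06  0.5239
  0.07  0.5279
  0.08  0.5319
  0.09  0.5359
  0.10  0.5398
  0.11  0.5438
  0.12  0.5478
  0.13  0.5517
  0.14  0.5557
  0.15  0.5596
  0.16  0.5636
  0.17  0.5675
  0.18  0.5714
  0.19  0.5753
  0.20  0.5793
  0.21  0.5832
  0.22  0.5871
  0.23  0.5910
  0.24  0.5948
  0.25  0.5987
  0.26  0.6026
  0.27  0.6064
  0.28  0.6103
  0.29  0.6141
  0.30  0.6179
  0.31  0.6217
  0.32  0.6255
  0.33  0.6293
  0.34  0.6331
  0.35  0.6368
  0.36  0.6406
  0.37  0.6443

64.39

σ√T = 0.51·√0.75 = 0.4417
d₁ = [ln(330/335) + (0.086 + 0.51²/2)·0.75] / 0.4417 = [-0.0150 + 0.1620] / 0.4417 = 0.3328 which rounds to 0.33
d₂ = d₁ − σ√T = 0.3328 − 0.4417 = -0.1088 which rounds to -0.11
e^(−rT) = e^(−0.086·0.75) = 0.9375
N(d₁) = N(0.33) = 0.6293;  N(d₂) = N(-0.11) = 0.4562
C = 330·0.6293 − 335·0.9375·0.4562 = 207.6690 − 143.2753 = 64.3937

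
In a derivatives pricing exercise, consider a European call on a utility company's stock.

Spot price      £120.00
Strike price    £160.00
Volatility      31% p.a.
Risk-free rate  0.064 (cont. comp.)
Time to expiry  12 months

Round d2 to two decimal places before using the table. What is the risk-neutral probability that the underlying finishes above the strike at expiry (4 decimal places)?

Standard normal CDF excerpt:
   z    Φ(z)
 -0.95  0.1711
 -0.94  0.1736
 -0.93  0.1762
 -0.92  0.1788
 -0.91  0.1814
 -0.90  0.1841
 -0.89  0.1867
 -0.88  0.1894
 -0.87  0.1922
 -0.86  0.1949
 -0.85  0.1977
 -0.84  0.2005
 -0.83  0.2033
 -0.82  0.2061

0.1894

σ√T = 0.31 × 1.0000 = 0.3100
d₁ = [ln(120/160) + (0.064 + ½·0.31²)·1] / (σ√T) = (-0.2877 + 0.1121) / 0.3100 = -0.5666 ≈ -0.57
d₂ = -0.5666 − 0.3100 = -0.8766 ≈ -0.88
Risk-neutral Pr[S_T > K] = N(d₂) = N(-0.88) = 0.1894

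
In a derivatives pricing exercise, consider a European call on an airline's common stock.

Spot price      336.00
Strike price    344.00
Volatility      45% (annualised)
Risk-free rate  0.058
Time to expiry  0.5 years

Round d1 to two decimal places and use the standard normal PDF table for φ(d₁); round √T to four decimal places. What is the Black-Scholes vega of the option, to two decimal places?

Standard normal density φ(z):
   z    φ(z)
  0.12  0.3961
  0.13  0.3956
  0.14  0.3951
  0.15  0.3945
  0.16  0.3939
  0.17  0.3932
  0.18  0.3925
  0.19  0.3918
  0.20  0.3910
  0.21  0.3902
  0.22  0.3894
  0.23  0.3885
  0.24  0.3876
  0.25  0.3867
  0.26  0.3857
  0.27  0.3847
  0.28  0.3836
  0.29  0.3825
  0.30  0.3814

σ√T = 0.45·√0.5 = 0.3182
d₁ = [ln(336/344) + (0.058 + ½·0.45²)·0.5] / (σ√T) = (-0.0235 + 0.0796) / 0.3182 = 0.1763 → 0.18
√T = √0.5 = 0.7071
φ(d₁) = φ(0.18) = 0.3925
vega = S·φ(d₁)·√T = 336·0.3925·0.7071 = 93.2523

93.25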